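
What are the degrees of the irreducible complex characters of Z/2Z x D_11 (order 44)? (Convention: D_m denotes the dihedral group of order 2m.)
Dimensions: 1, 1, 1, 1, 2, 2, 2, 2, 2, 2, 2, 2, 2, 2

Derivation: There are 14 irreducibles (= number of conjugacy classes). Their dimensions d_i satisfy sum d_i^2 = |G| = 44: 1 + 1 + 1 + 1 + 4 + 4 + 4 + 4 + 4 + 4 + 4 + 4 + 4 + 4 = 44. (For the product with Z/2Z: each of the 2 1-dim characters of Z/2Z tensors with each irrep of D_11, giving 2 copies of each D_11-dimension.)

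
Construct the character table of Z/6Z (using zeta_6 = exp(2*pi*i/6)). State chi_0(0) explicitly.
Character table of Z/6Z (irreps indexed chi_0,...,chi_5 with chi_k(m) = zeta_6^(k*m), zeta_6 = exp(2*pi*i/6)):
  irrep \ class  {0} (size 1)  {1} (size 1)    {2} (size 1)    {3} (size 1)  {4} (size 1)    {5} (size 1)  
  chi_0          1             1               1               1             1               1             
  chi_1          1             exp(I*pi/3)     exp(2*I*pi/3)   -1            exp(-2*I*pi/3)  exp(-I*pi/3)  
  chi_2          1             exp(2*I*pi/3)   exp(-2*I*pi/3)  1             exp(2*I*pi/3)   exp(-2*I*pi/3)
  chi_3          1             -1              1               -1            1               -1            
  chi_4          1             exp(-2*I*pi/3)  exp(2*I*pi/3)   1             exp(-2*I*pi/3)  exp(2*I*pi/3) 
  chi_5          1             exp(-I*pi/3)    exp(-2*I*pi/3)  -1            exp(2*I*pi/3)   exp(I*pi/3)   

Spot check: chi_0(0) = zeta_6^(0*0) = zeta_6^0 = 1.

Reasoning: Z/6Z is abelian, so all 6 irreducible complex representations are 1-dimensional. They are given by chi_k(m) = zeta_6^(k*m) for k = 0,...,5. Row orthogonality: sum_m chi_k(m) conj(chi_l(m)) = 6 * [k = l].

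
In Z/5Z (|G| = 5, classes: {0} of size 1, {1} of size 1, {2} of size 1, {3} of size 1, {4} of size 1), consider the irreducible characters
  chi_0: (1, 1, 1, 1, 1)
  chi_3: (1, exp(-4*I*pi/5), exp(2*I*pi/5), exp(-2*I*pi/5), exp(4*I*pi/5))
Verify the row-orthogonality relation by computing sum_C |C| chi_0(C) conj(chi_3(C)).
Sum = 0; so <chi_0, chi_3> = 0 (distinct irreducibles are orthogonal).

Details: Compute term by term over conjugacy classes (|C| * chi_0(C) * conj(chi_3(C))):
  1*(1)*conj(1) + 1*(1)*conj(exp(-4*I*pi/5)) + 1*(1)*conj(exp(2*I*pi/5)) + 1*(1)*conj(exp(-2*I*pi/5)) + 1*(1)*conj(exp(4*I*pi/5))
  = (1) + (exp(4*I*pi/5)) + (exp(-2*I*pi/5)) + (exp(2*I*pi/5)) + (exp(-4*I*pi/5))
  = 0.
(Exp terms are combined using exp(i*s)*conj(exp(i*t)) = exp(i*(s-t)), and sums of them are collapsed using the identity that for every m > 1 the m distinct m-th roots of unity sum to 0, e.g. 1 + exp(2*I*pi/3) + exp(-2*I*pi/3) = 0.)
Dividing by |G| = 5 gives 0/5 = 0, matching the row-orthogonality relation <chi_0, chi_3> = [chi_0 = chi_3].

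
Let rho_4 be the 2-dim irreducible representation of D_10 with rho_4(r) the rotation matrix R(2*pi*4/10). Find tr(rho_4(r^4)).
chi_{rho_4}(r^4) = 2*cos(2*pi*4*4/10) = -sqrt(5)/2 - 1/2

Explanation: rho_4(r^4) is rotation by angle 2*pi*4*4/10, whose trace is 2*cos(2*pi*4*4/10) = -sqrt(5)/2 - 1/2.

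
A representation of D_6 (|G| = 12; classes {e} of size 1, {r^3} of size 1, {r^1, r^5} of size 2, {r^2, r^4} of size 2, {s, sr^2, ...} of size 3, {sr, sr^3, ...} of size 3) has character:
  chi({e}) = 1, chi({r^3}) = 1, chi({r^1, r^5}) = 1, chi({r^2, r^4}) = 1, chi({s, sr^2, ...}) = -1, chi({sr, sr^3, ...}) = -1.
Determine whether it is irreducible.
Irreducible: <chi, chi> = 1.

Why: <chi, chi> = (1/|G|) sum_C |C| * |chi(C)|^2 = (1/12)[1*|1|^2 + 1*|1|^2 + 2*|1|^2 + 2*|1|^2 + 3*|-1|^2 + 3*|-1|^2]
  = (1/12)[(1) + (1) + (2) + (2) + (3) + (3)] = 12/12 = 1.
A character is irreducible iff <chi, chi> = 1, so this representation is irreducible.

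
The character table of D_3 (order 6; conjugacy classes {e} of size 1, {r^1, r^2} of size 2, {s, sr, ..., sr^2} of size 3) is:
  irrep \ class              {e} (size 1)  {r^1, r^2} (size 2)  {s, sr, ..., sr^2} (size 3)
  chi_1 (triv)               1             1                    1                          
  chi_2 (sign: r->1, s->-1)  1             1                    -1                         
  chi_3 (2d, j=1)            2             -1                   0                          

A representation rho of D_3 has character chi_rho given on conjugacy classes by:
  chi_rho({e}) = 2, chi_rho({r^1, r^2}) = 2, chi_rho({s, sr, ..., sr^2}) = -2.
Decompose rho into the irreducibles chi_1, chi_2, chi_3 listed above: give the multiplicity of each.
Multiplicities: chi_1: 0, chi_2: 2, chi_3: 0.

Reasoning: Use <chi_rho, chi> = (1/|G|) sum_C |C| * chi_rho(C) * conj(chi(C)) with |G| = 6 for each irreducible chi in the table:
  <chi_rho, chi_1> = (1/6)[1*(2)*conj(1) + 2*(2)*conj(1) + 3*(-2)*conj(1)]
      = (1/6)[(2) + (4) + (-6)] = 0/6 = 0
  <chi_rho, chi_2> = (1/6)[1*(2)*conj(1) + 2*(2)*conj(1) + 3*(-2)*conj(-1)]
      = (1/6)[(2) + (4) + (6)] = 12/6 = 2
  <chi_rho, chi_3> = (1/6)[1*(2)*conj(2) + 2*(2)*conj(-1) + 3*(-2)*conj(0)]
      = (1/6)[(4) + (-4) + (0)] = 0/6 = 0
Dimension check: dim(rho) = sum (mult * dim) = 0*1 + 2*1 + 0*2 = 2 = chi_rho(e) = 2.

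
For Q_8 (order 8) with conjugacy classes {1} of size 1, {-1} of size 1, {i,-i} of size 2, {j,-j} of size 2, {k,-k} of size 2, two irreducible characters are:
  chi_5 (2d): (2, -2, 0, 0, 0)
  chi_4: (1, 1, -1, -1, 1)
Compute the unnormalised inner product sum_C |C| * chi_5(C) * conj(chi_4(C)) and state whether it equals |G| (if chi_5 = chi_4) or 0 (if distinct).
Sum = 0; so <chi_5, chi_4> = 0 (distinct irreducibles are orthogonal).

Proof sketch: Compute term by term over conjugacy classes (|C| * chi_5(C) * conj(chi_4(C))):
  1*(2)*conj(1) + 1*(-2)*conj(1) + 2*(0)*conj(-1) + 2*(0)*conj(-1) + 2*(0)*conj(1)
  = (2) + (-2) + (0) + (0) + (0)
  = 0.
Dividing by |G| = 8 gives 0/8 = 0, matching the row-orthogonality relation <chi_5, chi_4> = [chi_5 = chi_4].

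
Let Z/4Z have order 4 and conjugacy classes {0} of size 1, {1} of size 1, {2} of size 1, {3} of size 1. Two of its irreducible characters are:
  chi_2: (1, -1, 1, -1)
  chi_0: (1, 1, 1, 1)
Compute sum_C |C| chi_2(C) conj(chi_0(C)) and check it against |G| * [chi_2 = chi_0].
Sum = 0; so <chi_2, chi_0> = 0 (distinct irreducibles are orthogonal).

Working: Compute term by term over conjugacy classes (|C| * chi_2(C) * conj(chi_0(C))):
  1*(1)*conj(1) + 1*(-1)*conj(1) + 1*(1)*conj(1) + 1*(-1)*conj(1)
  = (1) + (-1) + (1) + (-1)
  = 0.
(Exp terms are combined using exp(i*s)*conj(exp(i*t)) = exp(i*(s-t)), and sums of them are collapsed using the identity that for every m > 1 the m distinct m-th roots of unity sum to 0, e.g. 1 + exp(2*I*pi/3) + exp(-2*I*pi/3) = 0.)
Dividing by |G| = 4 gives 0/4 = 0, matching the row-orthogonality relation <chi_2, chi_0> = [chi_2 = chi_0].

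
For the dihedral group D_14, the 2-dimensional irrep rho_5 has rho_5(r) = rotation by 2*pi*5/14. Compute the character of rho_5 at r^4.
chi_{rho_5}(r^4) = 2*cos(2*pi*5*4/14) = -2*cos(pi/7)

rho_5(r^4) is rotation by angle 2*pi*5*4/14, whose trace is 2*cos(2*pi*5*4/14) = -2*cos(pi/7).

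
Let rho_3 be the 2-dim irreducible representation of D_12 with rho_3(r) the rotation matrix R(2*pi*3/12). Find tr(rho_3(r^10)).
chi_{rho_3}(r^10) = 2*cos(2*pi*3*10/12) = -2

Working: rho_3(r^10) is rotation by angle 2*pi*3*10/12, whose trace is 2*cos(2*pi*3*10/12) = -2.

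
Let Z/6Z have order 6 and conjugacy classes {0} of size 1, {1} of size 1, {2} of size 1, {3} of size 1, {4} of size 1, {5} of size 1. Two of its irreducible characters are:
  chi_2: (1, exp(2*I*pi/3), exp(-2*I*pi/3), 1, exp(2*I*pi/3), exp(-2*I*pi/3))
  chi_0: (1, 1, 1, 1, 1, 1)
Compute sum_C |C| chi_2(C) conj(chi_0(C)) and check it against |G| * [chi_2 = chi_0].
Sum = 0; so <chi_2, chi_0> = 0 (distinct irreducibles are orthogonal).

Explanation: Compute term by term over conjugacy classes (|C| * chi_2(C) * conj(chi_0(C))):
  1*(1)*conj(1) + 1*(exp(2*I*pi/3))*conj(1) + 1*(exp(-2*I*pi/3))*conj(1) + 1*(1)*conj(1) + 1*(exp(2*I*pi/3))*conj(1) + 1*(exp(-2*I*pi/3))*conj(1)
  = (1) + (exp(2*I*pi/3)) + (exp(-2*I*pi/3)) + (1) + (exp(2*I*pi/3)) + (exp(-2*I*pi/3))
  = 0.
(Exp terms are combined using exp(i*s)*conj(exp(i*t)) = exp(i*(s-t)), and sums of them are collapsed using the identity that for every m > 1 the m distinct m-th roots of unity sum to 0, e.g. 1 + exp(2*I*pi/3) + exp(-2*I*pi/3) = 0.)
Dividing by |G| = 6 gives 0/6 = 0, matching the row-orthogonality relation <chi_2, chi_0> = [chi_2 = chi_0].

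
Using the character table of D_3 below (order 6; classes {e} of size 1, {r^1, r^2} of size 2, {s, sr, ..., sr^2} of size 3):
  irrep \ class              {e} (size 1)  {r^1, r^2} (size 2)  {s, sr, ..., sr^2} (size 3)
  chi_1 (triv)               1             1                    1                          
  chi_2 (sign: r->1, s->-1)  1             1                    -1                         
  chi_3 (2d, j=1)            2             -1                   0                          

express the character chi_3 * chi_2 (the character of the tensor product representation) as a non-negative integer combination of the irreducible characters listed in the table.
chi_3 tensor chi_2 = chi_3 (all other irreducibles have multiplicity 0).

Argument: The character of a tensor product is the pointwise product (chi_3 * chi_2)(C) = chi_3(C) * chi_2(C):
  {e}: (2)*(1), {r^1, r^2}: (-1)*(1), {s, sr, ..., sr^2}: (0)*(-1)
so (chi_3 * chi_2) takes values
  {e} -> 2, {r^1, r^2} -> -1, {s, sr, ..., sr^2} -> 0.
Now take the inner product of this character with each irreducible chi from the table, <chi_3*chi_2, chi> = (1/6) sum_C |C| (chi_3*chi_2)(C) conj(chi(C)):
  <chi_3*chi_2, chi_1> = (1/6)[1*(2)*conj(1) + 2*(-1)*conj(1) + 3*(0)*conj(1)]
      = (1/6)[(2) + (-2) + (0)] = 0/6 = 0
  <chi_3*chi_2, chi_2> = (1/6)[1*(2)*conj(1) + 2*(-1)*conj(1) + 3*(0)*conj(-1)]
      = (1/6)[(2) + (-2) + (0)] = 0/6 = 0
  <chi_3*chi_2, chi_3> = (1/6)[1*(2)*conj(2) + 2*(-1)*conj(-1) + 3*(0)*conj(0)]
      = (1/6)[(4) + (2) + (0)] = 6/6 = 1
Hence the multiplicities are chi_3: 1. Dimension check: dim(chi_3)*dim(chi_2) = 2*1 = 2 and sum (mult * dim) = 1*2 = 2.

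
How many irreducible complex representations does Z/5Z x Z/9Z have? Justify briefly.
45

Working: The number of irreducible complex representations of a finite group equals its number of conjugacy classes. Z/5Z x Z/9Z is abelian of order 45, so every element is its own conjugacy class: 45 classes, so Z/5Z x Z/9Z (order 45) has exactly 45 irreducible complex representations.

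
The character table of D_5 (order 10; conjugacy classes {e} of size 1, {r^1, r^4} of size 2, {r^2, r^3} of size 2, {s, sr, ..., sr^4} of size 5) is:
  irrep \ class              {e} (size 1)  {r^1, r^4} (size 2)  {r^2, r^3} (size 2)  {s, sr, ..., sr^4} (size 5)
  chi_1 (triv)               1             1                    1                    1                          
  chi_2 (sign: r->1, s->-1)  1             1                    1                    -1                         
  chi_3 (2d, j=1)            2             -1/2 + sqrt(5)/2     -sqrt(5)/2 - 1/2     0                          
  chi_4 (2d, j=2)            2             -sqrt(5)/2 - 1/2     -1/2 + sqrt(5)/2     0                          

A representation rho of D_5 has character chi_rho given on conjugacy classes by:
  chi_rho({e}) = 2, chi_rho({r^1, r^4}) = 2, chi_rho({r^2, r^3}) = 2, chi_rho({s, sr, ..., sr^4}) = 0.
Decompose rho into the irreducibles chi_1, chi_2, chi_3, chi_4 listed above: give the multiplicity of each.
Multiplicities: chi_1: 1, chi_2: 1, chi_3: 0, chi_4: 0.

Derivation: Use <chi_rho, chi> = (1/|G|) sum_C |C| * chi_rho(C) * conj(chi(C)) with |G| = 10 for each irreducible chi in the table:
  <chi_rho, chi_1> = (1/10)[1*(2)*conj(1) + 2*(2)*conj(1) + 2*(2)*conj(1) + 5*(0)*conj(1)]
      = (1/10)[(2) + (4) + (4) + (0)] = 10/10 = 1
  <chi_rho, chi_2> = (1/10)[1*(2)*conj(1) + 2*(2)*conj(1) + 2*(2)*conj(1) + 5*(0)*conj(-1)]
      = (1/10)[(2) + (4) + (4) + (0)] = 10/10 = 1
  <chi_rho, chi_3> = (1/10)[1*(2)*conj(2) + 2*(2)*conj(-1/2 + sqrt(5)/2) + 2*(2)*conj(-sqrt(5)/2 - 1/2) + 5*(0)*conj(0)]
      = (1/10)[(4) + (-2 + 2*sqrt(5)) + (-2*sqrt(5) - 2) + (0)] = 0/10 = 0
  <chi_rho, chi_4> = (1/10)[1*(2)*conj(2) + 2*(2)*conj(-sqrt(5)/2 - 1/2) + 2*(2)*conj(-1/2 + sqrt(5)/2) + 5*(0)*conj(0)]
      = (1/10)[(4) + (-2*sqrt(5) - 2) + (-2 + 2*sqrt(5)) + (0)] = 0/10 = 0
Dimension check: dim(rho) = sum (mult * dim) = 1*1 + 1*1 + 0*2 + 0*2 = 2 = chi_rho(e) = 2.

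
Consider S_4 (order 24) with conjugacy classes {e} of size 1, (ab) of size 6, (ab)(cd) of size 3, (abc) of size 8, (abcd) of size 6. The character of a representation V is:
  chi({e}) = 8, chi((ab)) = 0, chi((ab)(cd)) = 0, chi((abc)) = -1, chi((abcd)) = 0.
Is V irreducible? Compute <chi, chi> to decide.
Not irreducible (reducible): <chi, chi> = 3 > 1.

Argument: <chi, chi> = (1/|G|) sum_C |C| * |chi(C)|^2 = (1/24)[1*|8|^2 + 6*|0|^2 + 3*|0|^2 + 8*|-1|^2 + 6*|0|^2]
  = (1/24)[(64) + (0) + (0) + (8) + (0)] = 72/24 = 3.
A character is irreducible iff <chi, chi> = 1, so this representation is reducible.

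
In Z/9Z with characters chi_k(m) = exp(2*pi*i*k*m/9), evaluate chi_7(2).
chi_7(2) = zeta_9^14 = exp(-8*I*pi/9)

Proof sketch: chi_7(2) = zeta_9^(7*2) = zeta_9^14. Since zeta_9^9 = 1, this equals zeta_9^5 = exp(2*pi*i*5/9) = exp(-8*I*pi/9).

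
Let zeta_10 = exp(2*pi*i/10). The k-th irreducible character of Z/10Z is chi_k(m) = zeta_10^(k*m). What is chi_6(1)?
chi_6(1) = zeta_10^6 = exp(-4*I*pi/5)

Details: chi_6(1) = zeta_10^(6*1) = zeta_10^6. Since zeta_10^10 = 1, this equals zeta_10^6 = exp(2*pi*i*6/10) = exp(-4*I*pi/5).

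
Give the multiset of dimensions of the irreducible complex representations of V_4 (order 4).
Dimensions: 1, 1, 1, 1

Details: There are 4 irreducibles (= number of conjugacy classes). Their dimensions d_i satisfy sum d_i^2 = |G| = 4: 1 + 1 + 1 + 1 = 4.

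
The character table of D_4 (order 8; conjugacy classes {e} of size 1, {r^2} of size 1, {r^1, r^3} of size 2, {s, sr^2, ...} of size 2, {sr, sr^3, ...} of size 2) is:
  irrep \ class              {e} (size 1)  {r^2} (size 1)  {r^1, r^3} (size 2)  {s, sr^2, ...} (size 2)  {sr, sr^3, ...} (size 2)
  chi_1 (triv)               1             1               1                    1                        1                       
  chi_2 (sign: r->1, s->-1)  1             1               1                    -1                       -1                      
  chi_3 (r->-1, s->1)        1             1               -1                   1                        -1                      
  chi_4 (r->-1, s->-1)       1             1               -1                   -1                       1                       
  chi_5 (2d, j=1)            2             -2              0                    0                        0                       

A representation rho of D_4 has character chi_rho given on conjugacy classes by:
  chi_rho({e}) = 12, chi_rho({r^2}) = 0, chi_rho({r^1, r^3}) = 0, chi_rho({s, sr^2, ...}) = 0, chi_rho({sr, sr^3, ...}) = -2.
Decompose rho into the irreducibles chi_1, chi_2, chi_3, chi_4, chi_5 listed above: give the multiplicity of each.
Multiplicities: chi_1: 1, chi_2: 2, chi_3: 2, chi_4: 1, chi_5: 3.

Working: Use <chi_rho, chi> = (1/|G|) sum_C |C| * chi_rho(C) * conj(chi(C)) with |G| = 8 for each irreducible chi in the table:
  <chi_rho, chi_1> = (1/8)[1*(12)*conj(1) + 1*(0)*conj(1) + 2*(0)*conj(1) + 2*(0)*conj(1) + 2*(-2)*conj(1)]
      = (1/8)[(12) + (0) + (0) + (0) + (-4)] = 8/8 = 1
  <chi_rho, chi_2> = (1/8)[1*(12)*conj(1) + 1*(0)*conj(1) + 2*(0)*conj(1) + 2*(0)*conj(-1) + 2*(-2)*conj(-1)]
      = (1/8)[(12) + (0) + (0) + (0) + (4)] = 16/8 = 2
  <chi_rho, chi_3> = (1/8)[1*(12)*conj(1) + 1*(0)*conj(1) + 2*(0)*conj(-1) + 2*(0)*conj(1) + 2*(-2)*conj(-1)]
      = (1/8)[(12) + (0) + (0) + (0) + (4)] = 16/8 = 2
  <chi_rho, chi_4> = (1/8)[1*(12)*conj(1) + 1*(0)*conj(1) + 2*(0)*conj(-1) + 2*(0)*conj(-1) + 2*(-2)*conj(1)]
      = (1/8)[(12) + (0) + (0) + (0) + (-4)] = 8/8 = 1
  <chi_rho, chi_5> = (1/8)[1*(12)*conj(2) + 1*(0)*conj(-2) + 2*(0)*conj(0) + 2*(0)*conj(0) + 2*(-2)*conj(0)]
      = (1/8)[(24) + (0) + (0) + (0) + (0)] = 24/8 = 3
Dimension check: dim(rho) = sum (mult * dim) = 1*1 + 2*1 + 2*1 + 1*1 + 3*2 = 12 = chi_rho(e) = 12.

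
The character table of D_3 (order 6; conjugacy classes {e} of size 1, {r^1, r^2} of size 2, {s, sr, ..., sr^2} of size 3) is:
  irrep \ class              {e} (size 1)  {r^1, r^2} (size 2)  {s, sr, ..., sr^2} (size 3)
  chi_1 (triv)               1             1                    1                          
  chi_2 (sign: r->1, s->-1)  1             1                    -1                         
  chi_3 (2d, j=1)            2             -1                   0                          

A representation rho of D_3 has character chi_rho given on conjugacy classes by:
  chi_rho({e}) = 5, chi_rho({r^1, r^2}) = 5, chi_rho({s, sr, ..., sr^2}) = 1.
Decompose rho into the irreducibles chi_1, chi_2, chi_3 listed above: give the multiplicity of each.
Multiplicities: chi_1: 3, chi_2: 2, chi_3: 0.

Proof sketch: Use <chi_rho, chi> = (1/|G|) sum_C |C| * chi_rho(C) * conj(chi(C)) with |G| = 6 for each irreducible chi in the table:
  <chi_rho, chi_1> = (1/6)[1*(5)*conj(1) + 2*(5)*conj(1) + 3*(1)*conj(1)]
      = (1/6)[(5) + (10) + (3)] = 18/6 = 3
  <chi_rho, chi_2> = (1/6)[1*(5)*conj(1) + 2*(5)*conj(1) + 3*(1)*conj(-1)]
      = (1/6)[(5) + (10) + (-3)] = 12/6 = 2
  <chi_rho, chi_3> = (1/6)[1*(5)*conj(2) + 2*(5)*conj(-1) + 3*(1)*conj(0)]
      = (1/6)[(10) + (-10) + (0)] = 0/6 = 0
Dimension check: dim(rho) = sum (mult * dim) = 3*1 + 2*1 + 0*2 = 5 = chi_rho(e) = 5.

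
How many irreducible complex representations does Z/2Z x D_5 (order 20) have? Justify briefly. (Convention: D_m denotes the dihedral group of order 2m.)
8

Solution. The number of irreducible complex representations of a finite group equals its number of conjugacy classes. For a direct product, #classes(G x H) = #classes(G) * #classes(H). Z/2Z has 2 classes (abelian), D_5 has 4 classes, so 2 * 4 = 8, so Z/2Z x D_5 (order 20) has exactly 8 irreducible complex representations.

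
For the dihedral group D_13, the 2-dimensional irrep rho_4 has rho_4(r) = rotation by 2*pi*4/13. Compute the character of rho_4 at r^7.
chi_{rho_4}(r^7) = 2*cos(2*pi*4*7/13) = 2*cos(56*pi/13)

Solution. rho_4(r^7) is rotation by angle 2*pi*4*7/13, whose trace is 2*cos(2*pi*4*7/13) = 2*cos(56*pi/13).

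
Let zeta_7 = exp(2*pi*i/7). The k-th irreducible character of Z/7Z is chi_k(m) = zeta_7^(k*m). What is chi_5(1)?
chi_5(1) = zeta_7^5 = exp(-4*I*pi/7)

Argument: chi_5(1) = zeta_7^(5*1) = zeta_7^5. Since zeta_7^7 = 1, this equals zeta_7^5 = exp(2*pi*i*5/7) = exp(-4*I*pi/7).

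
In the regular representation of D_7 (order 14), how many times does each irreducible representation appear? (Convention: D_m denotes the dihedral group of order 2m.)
Each irreducible V_i of dimension d_i appears with multiplicity d_i, i.e. rho_reg = (direct sum over all irreducibles V_i) d_i V_i. The irreducible dimensions for D_7 are 1, 1, 2, 2, 2: 2 irreducibles of dimension 1, each with multiplicity 1; 3 irreducibles of dimension 2, each with multiplicity 2. Total dimension 2*1*1 + 3*2*2 = 14 = |G|.

Derivation: General theorem: in the regular representation of a finite group G, each irreducible appears with multiplicity equal to its dimension. Check: dim(rho_reg) = sum d_i^2 = 1 + 1 + 4 + 4 + 4 = 14 = |G|.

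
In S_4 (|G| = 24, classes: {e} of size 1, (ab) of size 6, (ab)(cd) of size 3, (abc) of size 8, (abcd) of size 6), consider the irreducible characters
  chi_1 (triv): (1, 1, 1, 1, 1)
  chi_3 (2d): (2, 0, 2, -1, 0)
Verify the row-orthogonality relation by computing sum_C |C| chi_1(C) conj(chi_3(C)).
Sum = 0; so <chi_1, chi_3> = 0 (distinct irreducibles are orthogonal).

Working: Compute term by term over conjugacy classes (|C| * chi_1(C) * conj(chi_3(C))):
  1*(1)*conj(2) + 6*(1)*conj(0) + 3*(1)*conj(2) + 8*(1)*conj(-1) + 6*(1)*conj(0)
  = (2) + (0) + (6) + (-8) + (0)
  = 0.
Dividing by |G| = 24 gives 0/24 = 0, matching the row-orthogonality relation <chi_1, chi_3> = [chi_1 = chi_3].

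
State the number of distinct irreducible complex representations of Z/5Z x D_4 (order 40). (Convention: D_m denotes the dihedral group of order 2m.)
25

Argument: The number of irreducible complex representations of a finite group equals its number of conjugacy classes. For a direct product, #classes(G x H) = #classes(G) * #classes(H). Z/5Z has 5 classes (abelian), D_4 has 5 classes, so 5 * 5 = 25, so Z/5Z x D_4 (order 40) has exactly 25 irreducible complex representations.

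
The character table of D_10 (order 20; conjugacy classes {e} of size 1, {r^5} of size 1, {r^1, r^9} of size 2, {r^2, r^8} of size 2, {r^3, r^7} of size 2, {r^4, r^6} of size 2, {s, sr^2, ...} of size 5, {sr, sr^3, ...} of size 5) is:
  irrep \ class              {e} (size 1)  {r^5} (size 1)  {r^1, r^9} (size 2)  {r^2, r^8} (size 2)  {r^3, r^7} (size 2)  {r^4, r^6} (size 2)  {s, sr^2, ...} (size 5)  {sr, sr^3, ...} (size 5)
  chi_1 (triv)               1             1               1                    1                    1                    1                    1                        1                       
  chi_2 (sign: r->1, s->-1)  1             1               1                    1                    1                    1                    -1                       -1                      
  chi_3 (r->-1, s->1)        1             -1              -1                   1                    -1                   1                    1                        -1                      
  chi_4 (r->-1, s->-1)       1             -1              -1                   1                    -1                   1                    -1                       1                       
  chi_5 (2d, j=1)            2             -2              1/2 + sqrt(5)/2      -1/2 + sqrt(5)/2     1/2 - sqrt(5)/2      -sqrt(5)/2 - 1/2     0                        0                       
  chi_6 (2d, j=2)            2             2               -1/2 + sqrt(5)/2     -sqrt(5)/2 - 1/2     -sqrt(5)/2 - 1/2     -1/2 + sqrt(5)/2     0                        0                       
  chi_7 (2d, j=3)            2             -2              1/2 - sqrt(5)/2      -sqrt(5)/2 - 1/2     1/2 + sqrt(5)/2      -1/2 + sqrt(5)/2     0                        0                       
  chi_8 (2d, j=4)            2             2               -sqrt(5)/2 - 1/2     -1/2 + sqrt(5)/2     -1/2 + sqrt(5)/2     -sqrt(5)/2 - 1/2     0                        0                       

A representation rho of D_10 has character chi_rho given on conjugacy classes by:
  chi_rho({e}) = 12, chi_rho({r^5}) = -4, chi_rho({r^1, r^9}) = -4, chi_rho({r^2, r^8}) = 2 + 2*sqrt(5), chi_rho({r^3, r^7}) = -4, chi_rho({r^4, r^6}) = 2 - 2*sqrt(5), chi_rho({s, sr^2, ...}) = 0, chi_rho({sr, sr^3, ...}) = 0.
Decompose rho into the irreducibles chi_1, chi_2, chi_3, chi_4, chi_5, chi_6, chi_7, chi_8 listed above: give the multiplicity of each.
Multiplicities: chi_1: 0, chi_2: 0, chi_3: 2, chi_4: 2, chi_5: 2, chi_6: 0, chi_7: 0, chi_8: 2.

Proof sketch: Use <chi_rho, chi> = (1/|G|) sum_C |C| * chi_rho(C) * conj(chi(C)) with |G| = 20 for each irreducible chi in the table:
  <chi_rho, chi_1> = (1/20)[1*(12)*conj(1) + 1*(-4)*conj(1) + 2*(-4)*conj(1) + 2*(2 + 2*sqrt(5))*conj(1) + 2*(-4)*conj(1) + 2*(2 - 2*sqrt(5))*conj(1) + 5*(0)*conj(1) + 5*(0)*conj(1)]
      = (1/20)[(12) + (-4) + (-8) + (4 + 4*sqrt(5)) + (-8) + (4 - 4*sqrt(5)) + (0) + (0)] = 0/20 = 0
  <chi_rho, chi_2> = (1/20)[1*(12)*conj(1) + 1*(-4)*conj(1) + 2*(-4)*conj(1) + 2*(2 + 2*sqrt(5))*conj(1) + 2*(-4)*conj(1) + 2*(2 - 2*sqrt(5))*conj(1) + 5*(0)*conj(-1) + 5*(0)*conj(-1)]
      = (1/20)[(12) + (-4) + (-8) + (4 + 4*sqrt(5)) + (-8) + (4 - 4*sqrt(5)) + (0) + (0)] = 0/20 = 0
  <chi_rho, chi_3> = (1/20)[1*(12)*conj(1) + 1*(-4)*conj(-1) + 2*(-4)*conj(-1) + 2*(2 + 2*sqrt(5))*conj(1) + 2*(-4)*conj(-1) + 2*(2 - 2*sqrt(5))*conj(1) + 5*(0)*conj(1) + 5*(0)*conj(-1)]
      = (1/20)[(12) + (4) + (8) + (4 + 4*sqrt(5)) + (8) + (4 - 4*sqrt(5)) + (0) + (0)] = 40/20 = 2
  <chi_rho, chi_4> = (1/20)[1*(12)*conj(1) + 1*(-4)*conj(-1) + 2*(-4)*conj(-1) + 2*(2 + 2*sqrt(5))*conj(1) + 2*(-4)*conj(-1) + 2*(2 - 2*sqrt(5))*conj(1) + 5*(0)*conj(-1) + 5*(0)*conj(1)]
      = (1/20)[(12) + (4) + (8) + (4 + 4*sqrt(5)) + (8) + (4 - 4*sqrt(5)) + (0) + (0)] = 40/20 = 2
  <chi_rho, chi_5> = (1/20)[1*(12)*conj(2) + 1*(-4)*conj(-2) + 2*(-4)*conj(1/2 + sqrt(5)/2) + 2*(2 + 2*sqrt(5))*conj(-1/2 + sqrt(5)/2) + 2*(-4)*conj(1/2 - sqrt(5)/2) + 2*(2 - 2*sqrt(5))*conj(-sqrt(5)/2 - 1/2) + 5*(0)*conj(0) + 5*(0)*conj(0)]
      = (1/20)[(24) + (8) + (-4*sqrt(5) - 4) + (8) + (-4 + 4*sqrt(5)) + (8) + (0) + (0)] = 40/20 = 2
  <chi_rho, chi_6> = (1/20)[1*(12)*conj(2) + 1*(-4)*conj(2) + 2*(-4)*conj(-1/2 + sqrt(5)/2) + 2*(2 + 2*sqrt(5))*conj(-sqrt(5)/2 - 1/2) + 2*(-4)*conj(-sqrt(5)/2 - 1/2) + 2*(2 - 2*sqrt(5))*conj(-1/2 + sqrt(5)/2) + 5*(0)*conj(0) + 5*(0)*conj(0)]
      = (1/20)[(24) + (-8) + (4 - 4*sqrt(5)) + (-12 - 4*sqrt(5)) + (4 + 4*sqrt(5)) + (-12 + 4*sqrt(5)) + (0) + (0)] = 0/20 = 0
  <chi_rho, chi_7> = (1/20)[1*(12)*conj(2) + 1*(-4)*conj(-2) + 2*(-4)*conj(1/2 - sqrt(5)/2) + 2*(2 + 2*sqrt(5))*conj(-sqrt(5)/2 - 1/2) + 2*(-4)*conj(1/2 + sqrt(5)/2) + 2*(2 - 2*sqrt(5))*conj(-1/2 + sqrt(5)/2) + 5*(0)*conj(0) + 5*(0)*conj(0)]
      = (1/20)[(24) + (8) + (-4 + 4*sqrt(5)) + (-12 - 4*sqrt(5)) + (-4*sqrt(5) - 4) + (-12 + 4*sqrt(5)) + (0) + (0)] = 0/20 = 0
  <chi_rho, chi_8> = (1/20)[1*(12)*conj(2) + 1*(-4)*conj(2) + 2*(-4)*conj(-sqrt(5)/2 - 1/2) + 2*(2 + 2*sqrt(5))*conj(-1/2 + sqrt(5)/2) + 2*(-4)*conj(-1/2 + sqrt(5)/2) + 2*(2 - 2*sqrt(5))*conj(-sqrt(5)/2 - 1/2) + 5*(0)*conj(0) + 5*(0)*conj(0)]
      = (1/20)[(24) + (-8) + (4 + 4*sqrt(5)) + (8) + (4 - 4*sqrt(5)) + (8) + (0) + (0)] = 40/20 = 2
Dimension check: dim(rho) = sum (mult * dim) = 0*1 + 0*1 + 2*1 + 2*1 + 2*2 + 0*2 + 0*2 + 2*2 = 12 = chi_rho(e) = 12.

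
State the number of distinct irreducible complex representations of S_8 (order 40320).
22

Reasoning: The number of irreducible complex representations of a finite group equals its number of conjugacy classes. Conjugacy classes in S_8 correspond to cycle types, i.e. partitions of 8; there are p(8) = 22 of them, so S_8 (order 40320) has exactly 22 irreducible complex representations.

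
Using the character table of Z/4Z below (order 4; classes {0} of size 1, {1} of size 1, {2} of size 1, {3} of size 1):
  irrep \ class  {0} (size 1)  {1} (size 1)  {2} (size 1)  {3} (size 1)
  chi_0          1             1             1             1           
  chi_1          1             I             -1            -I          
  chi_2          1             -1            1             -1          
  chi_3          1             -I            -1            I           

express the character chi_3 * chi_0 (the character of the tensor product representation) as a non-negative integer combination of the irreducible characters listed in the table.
chi_3 tensor chi_0 = chi_3 (all other irreducibles have multiplicity 0).

Explanation: The character of a tensor product is the pointwise product (chi_3 * chi_0)(C) = chi_3(C) * chi_0(C):
  {0}: (1)*(1), {1}: (-I)*(1), {2}: (-1)*(1), {3}: (I)*(1)
so (chi_3 * chi_0) takes values
  {0} -> 1, {1} -> -I, {2} -> -1, {3} -> I.
Now take the inner product of this character with each irreducible chi from the table, <chi_3*chi_0, chi> = (1/4) sum_C |C| (chi_3*chi_0)(C) conj(chi(C)):
  <chi_3*chi_0, chi_0> = (1/4)[1*(1)*conj(1) + 1*(-I)*conj(1) + 1*(-1)*conj(1) + 1*(I)*conj(1)]
      = (1/4)[(1) + (-I) + (-1) + (I)] = 0/4 = 0
  <chi_3*chi_0, chi_1> = (1/4)[1*(1)*conj(1) + 1*(-I)*conj(I) + 1*(-1)*conj(-1) + 1*(I)*conj(-I)]
      = (1/4)[(1) + (-1) + (1) + (-1)] = 0/4 = 0
  <chi_3*chi_0, chi_2> = (1/4)[1*(1)*conj(1) + 1*(-I)*conj(-1) + 1*(-1)*conj(1) + 1*(I)*conj(-1)]
      = (1/4)[(1) + (I) + (-1) + (-I)] = 0/4 = 0
  <chi_3*chi_0, chi_3> = (1/4)[1*(1)*conj(1) + 1*(-I)*conj(-I) + 1*(-1)*conj(-1) + 1*(I)*conj(I)]
      = (1/4)[(1) + (1) + (1) + (1)] = 4/4 = 1
(Exp terms are combined using exp(i*s)*conj(exp(i*t)) = exp(i*(s-t)), and sums of them are collapsed using the identity that for every m > 1 the m distinct m-th roots of unity sum to 0, e.g. 1 + exp(2*I*pi/3) + exp(-2*I*pi/3) = 0.)
Hence the multiplicities are chi_3: 1. Dimension check: dim(chi_3)*dim(chi_0) = 1*1 = 1 and sum (mult * dim) = 1*1 = 1.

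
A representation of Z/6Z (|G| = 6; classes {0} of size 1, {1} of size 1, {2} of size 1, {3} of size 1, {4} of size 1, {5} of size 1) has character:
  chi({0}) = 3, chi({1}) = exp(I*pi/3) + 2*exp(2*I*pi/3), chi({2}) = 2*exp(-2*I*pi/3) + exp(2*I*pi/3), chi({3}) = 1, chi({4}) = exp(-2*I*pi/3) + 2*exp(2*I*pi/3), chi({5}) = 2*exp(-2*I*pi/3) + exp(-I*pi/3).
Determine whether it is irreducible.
Not irreducible (reducible): <chi, chi> = 5 > 1.

Explanation: <chi, chi> = (1/|G|) sum_C |C| * |chi(C)|^2 = (1/6)[1*|3|^2 + 1*|exp(I*pi/3) + 2*exp(2*I*pi/3)|^2 + 1*|2*exp(-2*I*pi/3) + exp(2*I*pi/3)|^2 + 1*|1|^2 + 1*|exp(-2*I*pi/3) + 2*exp(2*I*pi/3)|^2 + 1*|2*exp(-2*I*pi/3) + exp(-I*pi/3)|^2]
  = (1/6)[(9) + (7) + (3) + (1) + (3) + (7)] = 30/6 = 5.
(Exp terms are combined using exp(i*s)*conj(exp(i*t)) = exp(i*(s-t)), and sums of them are collapsed using the identity that for every m > 1 the m distinct m-th roots of unity sum to 0, e.g. 1 + exp(2*I*pi/3) + exp(-2*I*pi/3) = 0.)
A character is irreducible iff <chi, chi> = 1, so this representation is reducible.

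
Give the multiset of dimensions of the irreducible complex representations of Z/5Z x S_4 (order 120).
Dimensions: 1, 1, 1, 1, 1, 1, 1, 1, 1, 1, 2, 2, 2, 2, 2, 3, 3, 3, 3, 3, 3, 3, 3, 3, 3

Proof sketch: There are 25 irreducibles (= number of conjugacy classes). Their dimensions d_i satisfy sum d_i^2 = |G| = 120: 1 + 1 + 1 + 1 + 1 + 1 + 1 + 1 + 1 + 1 + 4 + 4 + 4 + 4 + 4 + 9 + 9 + 9 + 9 + 9 + 9 + 9 + 9 + 9 + 9 = 120. (For the product with Z/5Z: each of the 5 1-dim characters of Z/5Z tensors with each irrep of S_4, giving 5 copies of each S_4-dimension.)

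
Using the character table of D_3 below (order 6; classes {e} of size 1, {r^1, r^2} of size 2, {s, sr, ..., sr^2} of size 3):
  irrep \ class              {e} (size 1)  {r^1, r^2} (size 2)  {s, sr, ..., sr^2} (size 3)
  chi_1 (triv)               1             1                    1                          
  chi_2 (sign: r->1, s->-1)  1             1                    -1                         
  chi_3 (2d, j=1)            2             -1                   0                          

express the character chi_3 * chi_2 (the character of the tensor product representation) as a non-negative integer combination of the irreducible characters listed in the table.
chi_3 tensor chi_2 = chi_3 (all other irreducibles have multiplicity 0).

Argument: The character of a tensor product is the pointwise product (chi_3 * chi_2)(C) = chi_3(C) * chi_2(C):
  {e}: (2)*(1), {r^1, r^2}: (-1)*(1), {s, sr, ..., sr^2}: (0)*(-1)
so (chi_3 * chi_2) takes values
  {e} -> 2, {r^1, r^2} -> -1, {s, sr, ..., sr^2} -> 0.
Now take the inner product of this character with each irreducible chi from the table, <chi_3*chi_2, chi> = (1/6) sum_C |C| (chi_3*chi_2)(C) conj(chi(C)):
  <chi_3*chi_2, chi_1> = (1/6)[1*(2)*conj(1) + 2*(-1)*conj(1) + 3*(0)*conj(1)]
      = (1/6)[(2) + (-2) + (0)] = 0/6 = 0
  <chi_3*chi_2, chi_2> = (1/6)[1*(2)*conj(1) + 2*(-1)*conj(1) + 3*(0)*conj(-1)]
      = (1/6)[(2) + (-2) + (0)] = 0/6 = 0
  <chi_3*chi_2, chi_3> = (1/6)[1*(2)*conj(2) + 2*(-1)*conj(-1) + 3*(0)*conj(0)]
      = (1/6)[(4) + (2) + (0)] = 6/6 = 1
Hence the multiplicities are chi_3: 1. Dimension check: dim(chi_3)*dim(chi_2) = 2*1 = 2 and sum (mult * dim) = 1*2 = 2.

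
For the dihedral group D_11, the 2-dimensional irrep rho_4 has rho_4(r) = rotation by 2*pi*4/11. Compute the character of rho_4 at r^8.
chi_{rho_4}(r^8) = 2*cos(2*pi*4*8/11) = 2*cos(2*pi/11)

Justification: rho_4(r^8) is rotation by angle 2*pi*4*8/11, whose trace is 2*cos(2*pi*4*8/11) = 2*cos(2*pi/11).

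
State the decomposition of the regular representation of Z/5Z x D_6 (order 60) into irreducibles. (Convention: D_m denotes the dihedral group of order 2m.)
Each irreducible V_i of dimension d_i appears with multiplicity d_i, i.e. rho_reg = (direct sum over all irreducibles V_i) d_i V_i. The irreducible dimensions for Z/5Z x D_6 are 1, 1, 1, 1, 1, 1, 1, 1, 1, 1, 1, 1, 1, 1, 1, 1, 1, 1, 1, 1, 2, 2, 2, 2, 2, 2, 2, 2, 2, 2: 20 irreducibles of dimension 1, each with multiplicity 1; 10 irreducibles of dimension 2, each with multiplicity 2. Total dimension 20*1*1 + 10*2*2 = 60 = |G|.

Reasoning: General theorem: in the regular representation of a finite group G, each irreducible appears with multiplicity equal to its dimension. Check: dim(rho_reg) = sum d_i^2 = 1 + 1 + 1 + 1 + 1 + 1 + 1 + 1 + 1 + 1 + 1 + 1 + 1 + 1 + 1 + 1 + 1 + 1 + 1 + 1 + 4 + 4 + 4 + 4 + 4 + 4 + 4 + 4 + 4 + 4 = 60 = |G|.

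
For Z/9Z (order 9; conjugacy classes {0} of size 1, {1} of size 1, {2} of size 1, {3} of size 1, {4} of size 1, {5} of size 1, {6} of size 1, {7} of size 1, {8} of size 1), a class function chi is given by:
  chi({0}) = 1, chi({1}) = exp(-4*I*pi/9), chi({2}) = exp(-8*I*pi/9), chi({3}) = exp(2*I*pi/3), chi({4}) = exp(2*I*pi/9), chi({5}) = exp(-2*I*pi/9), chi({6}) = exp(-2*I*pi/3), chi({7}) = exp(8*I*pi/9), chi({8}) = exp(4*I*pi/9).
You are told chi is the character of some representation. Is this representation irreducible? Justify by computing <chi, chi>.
Irreducible: <chi, chi> = 1.

<chi, chi> = (1/|G|) sum_C |C| * |chi(C)|^2 = (1/9)[1*|1|^2 + 1*|exp(-4*I*pi/9)|^2 + 1*|exp(-8*I*pi/9)|^2 + 1*|exp(2*I*pi/3)|^2 + 1*|exp(2*I*pi/9)|^2 + 1*|exp(-2*I*pi/9)|^2 + 1*|exp(-2*I*pi/3)|^2 + 1*|exp(8*I*pi/9)|^2 + 1*|exp(4*I*pi/9)|^2]
  = (1/9)[(1) + (1) + (1) + (1) + (1) + (1) + (1) + (1) + (1)] = 9/9 = 1.
(Exp terms are combined using exp(i*s)*conj(exp(i*t)) = exp(i*(s-t)), and sums of them are collapsed using the identity that for every m > 1 the m distinct m-th roots of unity sum to 0, e.g. 1 + exp(2*I*pi/3) + exp(-2*I*pi/3) = 0.)
A character is irreducible iff <chi, chi> = 1, so this representation is irreducible.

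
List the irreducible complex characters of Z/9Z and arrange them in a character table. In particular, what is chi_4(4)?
Character table of Z/9Z (irreps indexed chi_0,...,chi_8 with chi_k(m) = zeta_9^(k*m), zeta_9 = exp(2*pi*i/9)):
  irrep \ class  {0} (size 1)  {1} (size 1)    {2} (size 1)    {3} (size 1)    {4} (size 1)    {5} (size 1)    {6} (size 1)    {7} (size 1)    {8} (size 1)  
  chi_0          1             1               1               1               1               1               1               1               1             
  chi_1          1             exp(2*I*pi/9)   exp(4*I*pi/9)   exp(2*I*pi/3)   exp(8*I*pi/9)   exp(-8*I*pi/9)  exp(-2*I*pi/3)  exp(-4*I*pi/9)  exp(-2*I*pi/9)
  chi_2          1             exp(4*I*pi/9)   exp(8*I*pi/9)   exp(-2*I*pi/3)  exp(-2*I*pi/9)  exp(2*I*pi/9)   exp(2*I*pi/3)   exp(-8*I*pi/9)  exp(-4*I*pi/9)
  chi_3          1             exp(2*I*pi/3)   exp(-2*I*pi/3)  1               exp(2*I*pi/3)   exp(-2*I*pi/3)  1               exp(2*I*pi/3)   exp(-2*I*pi/3)
  chi_4          1             exp(8*I*pi/9)   exp(-2*I*pi/9)  exp(2*I*pi/3)   exp(-4*I*pi/9)  exp(4*I*pi/9)   exp(-2*I*pi/3)  exp(2*I*pi/9)   exp(-8*I*pi/9)
  chi_5          1             exp(-8*I*pi/9)  exp(2*I*pi/9)   exp(-2*I*pi/3)  exp(4*I*pi/9)   exp(-4*I*pi/9)  exp(2*I*pi/3)   exp(-2*I*pi/9)  exp(8*I*pi/9) 
  chi_6          1             exp(-2*I*pi/3)  exp(2*I*pi/3)   1               exp(-2*I*pi/3)  exp(2*I*pi/3)   1               exp(-2*I*pi/3)  exp(2*I*pi/3) 
  chi_7          1             exp(-4*I*pi/9)  exp(-8*I*pi/9)  exp(2*I*pi/3)   exp(2*I*pi/9)   exp(-2*I*pi/9)  exp(-2*I*pi/3)  exp(8*I*pi/9)   exp(4*I*pi/9) 
  chi_8          1             exp(-2*I*pi/9)  exp(-4*I*pi/9)  exp(-2*I*pi/3)  exp(-8*I*pi/9)  exp(8*I*pi/9)   exp(2*I*pi/3)   exp(4*I*pi/9)   exp(2*I*pi/9) 

Spot check: chi_4(4) = zeta_9^(4*4) = zeta_9^16 = exp(-4*I*pi/9).

Z/9Z is abelian, so all 9 irreducible complex representations are 1-dimensional. They are given by chi_k(m) = zeta_9^(k*m) for k = 0,...,8. Row orthogonality: sum_m chi_k(m) conj(chi_l(m)) = 9 * [k = l].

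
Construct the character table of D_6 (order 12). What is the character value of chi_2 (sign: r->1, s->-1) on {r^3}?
Conjugacy classes: {e} of size 1, {r^3} of size 1, {r^1, r^5} of size 2, {r^2, r^4} of size 2, {s, sr^2, ...} of size 3, {sr, sr^3, ...} of size 3.
Character table:
  irrep \ class              {e} (size 1)  {r^3} (size 1)  {r^1, r^5} (size 2)  {r^2, r^4} (size 2)  {s, sr^2, ...} (size 3)  {sr, sr^3, ...} (size 3)
  chi_1 (triv)               1             1               1                    1                    1                        1                       
  chi_2 (sign: r->1, s->-1)  1             1               1                    1                    -1                       -1                      
  chi_3 (r->-1, s->1)        1             -1              -1                   1                    1                        -1                      
  chi_4 (r->-1, s->-1)       1             -1              -1                   1                    -1                       1                       
  chi_5 (2d, j=1)            2             -2              1                    -1                   0                        0                       
  chi_6 (2d, j=2)            2             2               -1                   -1                   0                        0                       

Spot check: chi_2 (sign: r->1, s->-1) on {r^3} = 1.

Justification: D_6 has order 2*6 = 12 with 6 conjugacy classes, hence 6 irreducibles. Sum of squared dims 1 + 1 + 1 + 1 + 4 + 4 = 12 = |G|. Linear characters come from the abelianisation; the 2-dimensional irreps have character r^k -> 2*cos(2*pi*j*k/6), reflections -> 0.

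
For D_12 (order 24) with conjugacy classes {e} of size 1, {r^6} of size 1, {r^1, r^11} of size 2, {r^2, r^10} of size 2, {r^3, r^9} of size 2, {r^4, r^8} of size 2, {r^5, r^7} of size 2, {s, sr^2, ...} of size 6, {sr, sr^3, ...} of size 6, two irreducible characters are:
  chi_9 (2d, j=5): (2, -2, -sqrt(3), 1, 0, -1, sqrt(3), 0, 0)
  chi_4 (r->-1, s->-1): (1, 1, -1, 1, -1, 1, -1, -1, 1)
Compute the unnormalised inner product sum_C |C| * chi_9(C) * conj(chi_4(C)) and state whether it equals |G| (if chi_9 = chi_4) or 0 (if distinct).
Sum = 0; so <chi_9, chi_4> = 0 (distinct irreducibles are orthogonal).

Explanation: Compute term by term over conjugacy classes (|C| * chi_9(C) * conj(chi_4(C))):
  1*(2)*conj(1) + 1*(-2)*conj(1) + 2*(-sqrt(3))*conj(-1) + 2*(1)*conj(1) + 2*(0)*conj(-1) + 2*(-1)*conj(1) + 2*(sqrt(3))*conj(-1) + 6*(0)*conj(-1) + 6*(0)*conj(1)
  = (2) + (-2) + (2*sqrt(3)) + (2) + (0) + (-2) + (-2*sqrt(3)) + (0) + (0)
  = 0.
Dividing by |G| = 24 gives 0/24 = 0, matching the row-orthogonality relation <chi_9, chi_4> = [chi_9 = chi_4].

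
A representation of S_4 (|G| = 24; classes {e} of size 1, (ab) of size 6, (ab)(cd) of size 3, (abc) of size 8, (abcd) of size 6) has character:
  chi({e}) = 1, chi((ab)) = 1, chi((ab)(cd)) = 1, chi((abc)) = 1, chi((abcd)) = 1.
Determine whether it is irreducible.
Irreducible: <chi, chi> = 1.

Reasoning: <chi, chi> = (1/|G|) sum_C |C| * |chi(C)|^2 = (1/24)[1*|1|^2 + 6*|1|^2 + 3*|1|^2 + 8*|1|^2 + 6*|1|^2]
  = (1/24)[(1) + (6) + (3) + (8) + (6)] = 24/24 = 1.
A character is irreducible iff <chi, chi> = 1, so this representation is irreducible.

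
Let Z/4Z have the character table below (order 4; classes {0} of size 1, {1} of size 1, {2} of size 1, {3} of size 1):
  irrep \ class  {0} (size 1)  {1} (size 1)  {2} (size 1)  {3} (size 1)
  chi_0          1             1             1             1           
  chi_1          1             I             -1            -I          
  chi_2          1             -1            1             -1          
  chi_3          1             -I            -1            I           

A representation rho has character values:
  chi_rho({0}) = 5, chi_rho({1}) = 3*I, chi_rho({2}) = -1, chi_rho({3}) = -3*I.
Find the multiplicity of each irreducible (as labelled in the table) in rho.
Multiplicities: chi_0: 1, chi_1: 3, chi_2: 1, chi_3: 0.

Derivation: Use <chi_rho, chi> = (1/|G|) sum_C |C| * chi_rho(C) * conj(chi(C)) with |G| = 4 for each irreducible chi in the table:
  <chi_rho, chi_0> = (1/4)[1*(5)*conj(1) + 1*(3*I)*conj(1) + 1*(-1)*conj(1) + 1*(-3*I)*conj(1)]
      = (1/4)[(5) + (3*I) + (-1) + (-3*I)] = 4/4 = 1
  <chi_rho, chi_1> = (1/4)[1*(5)*conj(1) + 1*(3*I)*conj(I) + 1*(-1)*conj(-1) + 1*(-3*I)*conj(-I)]
      = (1/4)[(5) + (3) + (1) + (3)] = 12/4 = 3
  <chi_rho, chi_2> = (1/4)[1*(5)*conj(1) + 1*(3*I)*conj(-1) + 1*(-1)*conj(1) + 1*(-3*I)*conj(-1)]
      = (1/4)[(5) + (-3*I) + (-1) + (3*I)] = 4/4 = 1
  <chi_rho, chi_3> = (1/4)[1*(5)*conj(1) + 1*(3*I)*conj(-I) + 1*(-1)*conj(-1) + 1*(-3*I)*conj(I)]
      = (1/4)[(5) + (-3) + (1) + (-3)] = 0/4 = 0
(Exp terms are combined using exp(i*s)*conj(exp(i*t)) = exp(i*(s-t)), and sums of them are collapsed using the identity that for every m > 1 the m distinct m-th roots of unity sum to 0, e.g. 1 + exp(2*I*pi/3) + exp(-2*I*pi/3) = 0.)
Dimension check: dim(rho) = sum (mult * dim) = 1*1 + 3*1 + 1*1 + 0*1 = 5 = chi_rho(e) = 5.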